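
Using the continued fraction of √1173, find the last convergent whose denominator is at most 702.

9350/273

√1173 = [34; 4, 68, …] (period length 2).
Convergents:
  p_0/q_0 = 34/1
  p_1/q_1 = 137/4
  p_2/q_2 = 9350/273
  p_3/q_3 = 37537/1096
q_2 = 273 ≤ 702 < 1096 = q_3, so the answer is 9350/273.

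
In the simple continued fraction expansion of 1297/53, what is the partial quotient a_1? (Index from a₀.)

1297 = 24·53 + 25   →  a_0 = 24
53 = 2·25 + 3   →  a_1 = 2

2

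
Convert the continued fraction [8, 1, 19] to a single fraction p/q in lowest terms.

Using pₖ = aₖpₖ₋₁ + pₖ₋₂ and qₖ = aₖqₖ₋₁ + qₖ₋₂:
  k=0: a=8, p=8, q=1
  k=1: a=1, p=9, q=1
  k=2: a=19, p=179, q=20

179/20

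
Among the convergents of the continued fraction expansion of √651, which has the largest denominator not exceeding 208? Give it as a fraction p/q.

1735/68

√651 = [25; 1, 1, 16, 1, 1, 50, …] (period length 6).
Convergents:
  p_0/q_0 = 25/1
  p_1/q_1 = 26/1
  p_2/q_2 = 51/2
  p_3/q_3 = 842/33
  p_4/q_4 = 893/35
  p_5/q_5 = 1735/68
  p_6/q_6 = 87643/3435
q_5 = 68 ≤ 208 < 3435 = q_6, so the answer is 1735/68.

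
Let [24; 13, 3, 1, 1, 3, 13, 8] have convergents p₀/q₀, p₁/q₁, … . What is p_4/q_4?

Using pₖ = aₖpₖ₋₁ + pₖ₋₂, qₖ = aₖqₖ₋₁ + qₖ₋₂ (with p₋₁=1, p₋₂=0, q₋₁=0, q₋₂=1):
  k=0: a=24, p=24, q=1
  k=1: a=13, p=313, q=13
  k=2: a=3, p=963, q=40
  k=3: a=1, p=1276, q=53
  k=4: a=1, p=2239, q=93

2239/93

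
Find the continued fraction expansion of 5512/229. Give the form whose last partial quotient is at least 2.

[24; 14, 3, 5]

5512 = 24·229 + 16
229 = 14·16 + 5
16 = 3·5 + 1
5 = 5·1 + 0  (stop)
So 5512/229 = [24; 14, 3, 5].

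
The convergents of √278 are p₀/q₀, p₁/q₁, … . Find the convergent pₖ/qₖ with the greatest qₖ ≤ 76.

817/49

√278 = [16; 1, 2, 16, 2, 1, 32, …] (period length 6).
Convergents:
  p_0/q_0 = 16/1
  p_1/q_1 = 17/1
  p_2/q_2 = 50/3
  p_3/q_3 = 817/49
  p_4/q_4 = 1684/101
q_3 = 49 ≤ 76 < 101 = q_4, so the answer is 817/49.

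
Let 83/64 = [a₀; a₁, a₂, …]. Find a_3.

83 = 1·64 + 19   →  a_0 = 1
64 = 3·19 + 7   →  a_1 = 3
19 = 2·7 + 5   →  a_2 = 2
7 = 1·5 + 2   →  a_3 = 1

1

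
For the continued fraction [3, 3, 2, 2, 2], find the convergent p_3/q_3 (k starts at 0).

56/17

Using pₖ = aₖpₖ₋₁ + pₖ₋₂, qₖ = aₖqₖ₋₁ + qₖ₋₂ (with p₋₁=1, p₋₂=0, q₋₁=0, q₋₂=1):
  k=0: a=3, p=3, q=1
  k=1: a=3, p=10, q=3
  k=2: a=2, p=23, q=7
  k=3: a=2, p=56, q=17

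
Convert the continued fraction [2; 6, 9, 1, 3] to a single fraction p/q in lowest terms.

Using pₖ = aₖpₖ₋₁ + pₖ₋₂ and qₖ = aₖqₖ₋₁ + qₖ₋₂:
  k=0: a=2, p=2, q=1
  k=1: a=6, p=13, q=6
  k=2: a=9, p=119, q=55
  k=3: a=1, p=132, q=61
  k=4: a=3, p=515, q=238

515/238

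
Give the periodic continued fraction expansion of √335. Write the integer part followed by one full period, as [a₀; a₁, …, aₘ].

a₀ = ⌊√335⌋ = 18.
With m₀=0, d₀=1 and mₖ₊₁ = dₖaₖ − mₖ, dₖ₊₁ = (n − mₖ₊₁²)/dₖ, aₖ₊₁ = ⌊(a₀+mₖ₊₁)/dₖ₊₁⌋:
  k=1: m=18, d=11, a=3
  k=2: m=15, d=10, a=3
  k=3: m=15, d=11, a=3
  k=4: m=18, d=1, a=36
d=1 and a=2a₀=36 at k=4, so the next step gives (m, d) = (18, 11) again — its k=1 value — and the period has length 4.

[18; 3, 3, 3, 36]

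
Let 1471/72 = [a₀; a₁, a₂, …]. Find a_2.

1471 = 20·72 + 31   →  a_0 = 20
72 = 2·31 + 10   →  a_1 = 2
31 = 3·10 + 1   →  a_2 = 3

3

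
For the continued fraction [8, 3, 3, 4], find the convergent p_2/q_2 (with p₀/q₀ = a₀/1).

83/10

Using pₖ = aₖpₖ₋₁ + pₖ₋₂, qₖ = aₖqₖ₋₁ + qₖ₋₂ (with p₋₁=1, p₋₂=0, q₋₁=0, q₋₂=1):
  k=0: a=8, p=8, q=1
  k=1: a=3, p=25, q=3
  k=2: a=3, p=83, q=10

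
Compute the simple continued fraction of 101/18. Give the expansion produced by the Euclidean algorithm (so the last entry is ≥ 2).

[5; 1, 1, 1, 1, 3]

101 = 5·18 + 11
18 = 1·11 + 7
11 = 1·7 + 4
7 = 1·4 + 3
4 = 1·3 + 1
3 = 3·1 + 0  (stop)
So 101/18 = [5; 1, 1, 1, 1, 3].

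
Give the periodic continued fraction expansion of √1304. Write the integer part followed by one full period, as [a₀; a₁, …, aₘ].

a₀ = ⌊√1304⌋ = 36.
With m₀=0, d₀=1 and mₖ₊₁ = dₖaₖ − mₖ, dₖ₊₁ = (n − mₖ₊₁²)/dₖ, aₖ₊₁ = ⌊(a₀+mₖ₊₁)/dₖ₊₁⌋:
  k=1: m=36, d=8, a=9
  k=2: m=36, d=1, a=72
d=1 and a=2a₀=72 at k=2, so the next step gives (m, d) = (36, 8) again — its k=1 value — and the period has length 2.

[36; 9, 72]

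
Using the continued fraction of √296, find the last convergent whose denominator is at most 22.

86/5

√296 = [17; 4, 1, 7, 1, 4, 34, …] (period length 6).
Convergents:
  p_0/q_0 = 17/1
  p_1/q_1 = 69/4
  p_2/q_2 = 86/5
  p_3/q_3 = 671/39
q_2 = 5 ≤ 22 < 39 = q_3, so the answer is 86/5.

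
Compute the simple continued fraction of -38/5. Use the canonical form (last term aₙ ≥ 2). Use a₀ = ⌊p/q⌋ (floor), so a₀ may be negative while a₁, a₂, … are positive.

[-8; 2, 2]

-38 = -8×5 + 2
5 = 2×2 + 1
2 = 2×1 + 0  (stop)
So -38/5 = [-8; 2, 2].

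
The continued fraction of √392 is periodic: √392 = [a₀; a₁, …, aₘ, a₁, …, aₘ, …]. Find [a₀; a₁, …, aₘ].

a₀ = ⌊√392⌋ = 19.
With m₀=0, d₀=1 and mₖ₊₁ = dₖaₖ − mₖ, dₖ₊₁ = (n − mₖ₊₁²)/dₖ, aₖ₊₁ = ⌊(a₀+mₖ₊₁)/dₖ₊₁⌋:
  k=1: m=19, d=31, a=1
  k=2: m=12, d=8, a=3
  k=3: m=12, d=31, a=1
  k=4: m=19, d=1, a=38
d=1 and a=2a₀=38 at k=4, so the next step gives (m, d) = (19, 31) again — its k=1 value — and the period has length 4.

[19; 1, 3, 1, 38]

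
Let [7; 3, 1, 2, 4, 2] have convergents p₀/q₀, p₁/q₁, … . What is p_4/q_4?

349/48

Using pₖ = aₖpₖ₋₁ + pₖ₋₂, qₖ = aₖqₖ₋₁ + qₖ₋₂ (with p₋₁=1, p₋₂=0, q₋₁=0, q₋₂=1):
  k=0: a=7, p=7, q=1
  k=1: a=3, p=22, q=3
  k=2: a=1, p=29, q=4
  k=3: a=2, p=80, q=11
  k=4: a=4, p=349, q=48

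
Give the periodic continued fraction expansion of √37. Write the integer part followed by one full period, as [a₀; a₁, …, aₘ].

[6; 12]

a₀ = ⌊√37⌋ = 6.
With m₀=0, d₀=1 and mₖ₊₁ = dₖaₖ − mₖ, dₖ₊₁ = (n − mₖ₊₁²)/dₖ, aₖ₊₁ = ⌊(a₀+mₖ₊₁)/dₖ₊₁⌋:
  k=1: m=6, d=1, a=12
d=1 and a=2a₀=12 at k=1, so the next step gives (m, d) = (6, 1) again — its k=1 value — and the period has length 1.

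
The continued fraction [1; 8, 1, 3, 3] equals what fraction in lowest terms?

Fold from the inside: start with 3/1.
  3 + 1/3 = 10/3
  1 + 3/10 = 13/10
  8 + 10/13 = 114/13
  1 + 13/114 = 127/114

127/114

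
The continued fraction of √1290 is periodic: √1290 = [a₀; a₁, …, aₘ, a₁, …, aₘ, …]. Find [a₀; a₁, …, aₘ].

a₀ = ⌊√1290⌋ = 35.
With m₀=0, d₀=1 and mₖ₊₁ = dₖaₖ − mₖ, dₖ₊₁ = (n − mₖ₊₁²)/dₖ, aₖ₊₁ = ⌊(a₀+mₖ₊₁)/dₖ₊₁⌋:
  k=1: m=35, d=65, a=1
  k=2: m=30, d=6, a=10
  k=3: m=30, d=65, a=1
  k=4: m=35, d=1, a=70
d=1 and a=2a₀=70 at k=4, so the next step gives (m, d) = (35, 65) again — its k=1 value — and the period has length 4.

[35; 1, 10, 1, 70]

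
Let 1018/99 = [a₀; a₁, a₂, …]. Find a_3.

1

1018 = 10·99 + 28   →  a_0 = 10
99 = 3·28 + 15   →  a_1 = 3
28 = 1·15 + 13   →  a_2 = 1
15 = 1·13 + 2   →  a_3 = 1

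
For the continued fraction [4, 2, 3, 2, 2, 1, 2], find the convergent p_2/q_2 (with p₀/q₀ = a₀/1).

Using pₖ = aₖpₖ₋₁ + pₖ₋₂, qₖ = aₖqₖ₋₁ + qₖ₋₂ (with p₋₁=1, p₋₂=0, q₋₁=0, q₋₂=1):
  k=0: a=4, p=4, q=1
  k=1: a=2, p=9, q=2
  k=2: a=3, p=31, q=7

31/7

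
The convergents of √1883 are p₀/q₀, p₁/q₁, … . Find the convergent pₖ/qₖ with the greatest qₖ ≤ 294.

√1883 = [43; 2, 1, 1, 5, 1, 1, 2, 86, …] (period length 8).
Convergents:
  p_0/q_0 = 43/1
  p_1/q_1 = 87/2
  p_2/q_2 = 130/3
  p_3/q_3 = 217/5
  p_4/q_4 = 1215/28
  p_5/q_5 = 1432/33
  p_6/q_6 = 2647/61
  p_7/q_7 = 6726/155
  p_8/q_8 = 581083/13391
q_7 = 155 ≤ 294 < 13391 = q_8, so the answer is 6726/155.

6726/155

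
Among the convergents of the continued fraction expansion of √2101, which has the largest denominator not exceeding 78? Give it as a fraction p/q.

2246/49

√2101 = [45; 1, 5, 8, 5, 1, 90, …] (period length 6).
Convergents:
  p_0/q_0 = 45/1
  p_1/q_1 = 46/1
  p_2/q_2 = 275/6
  p_3/q_3 = 2246/49
  p_4/q_4 = 11505/251
q_3 = 49 ≤ 78 < 251 = q_4, so the answer is 2246/49.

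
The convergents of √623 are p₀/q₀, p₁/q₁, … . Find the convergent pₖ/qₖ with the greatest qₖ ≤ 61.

√623 = [24; 1, 23, 1, 48, …] (period length 4).
Convergents:
  p_0/q_0 = 24/1
  p_1/q_1 = 25/1
  p_2/q_2 = 599/24
  p_3/q_3 = 624/25
  p_4/q_4 = 30551/1224
q_3 = 25 ≤ 61 < 1224 = q_4, so the answer is 624/25.

624/25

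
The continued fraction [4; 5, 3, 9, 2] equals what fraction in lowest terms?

Fold from the inside: start with 2/1.
  9 + 1/2 = 19/2
  3 + 2/19 = 59/19
  5 + 19/59 = 314/59
  4 + 59/314 = 1315/314

1315/314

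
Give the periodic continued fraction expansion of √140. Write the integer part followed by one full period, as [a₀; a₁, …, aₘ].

a₀ = ⌊√140⌋ = 11.
With m₀=0, d₀=1 and mₖ₊₁ = dₖaₖ − mₖ, dₖ₊₁ = (n − mₖ₊₁²)/dₖ, aₖ₊₁ = ⌊(a₀+mₖ₊₁)/dₖ₊₁⌋:
  k=1: m=11, d=19, a=1
  k=2: m=8, d=4, a=4
  k=3: m=8, d=19, a=1
  k=4: m=11, d=1, a=22
d=1 and a=2a₀=22 at k=4, so the next step gives (m, d) = (11, 19) again — its k=1 value — and the period has length 4.

[11; 1, 4, 1, 22]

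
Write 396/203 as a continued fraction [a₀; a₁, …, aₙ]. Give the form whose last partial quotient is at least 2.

[1; 1, 19, 3, 3]

396 = 1·203 + 193
203 = 1·193 + 10
193 = 19·10 + 3
10 = 3·3 + 1
3 = 3·1 + 0  (stop)
So 396/203 = [1; 1, 19, 3, 3].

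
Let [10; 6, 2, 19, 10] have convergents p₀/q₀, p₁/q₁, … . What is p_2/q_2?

Using pₖ = aₖpₖ₋₁ + pₖ₋₂, qₖ = aₖqₖ₋₁ + qₖ₋₂ (with p₋₁=1, p₋₂=0, q₋₁=0, q₋₂=1):
  k=0: a=10, p=10, q=1
  k=1: a=6, p=61, q=6
  k=2: a=2, p=132, q=13

132/13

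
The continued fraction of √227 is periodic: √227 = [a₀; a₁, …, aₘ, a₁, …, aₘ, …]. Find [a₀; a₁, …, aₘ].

[15; 15, 30]

a₀ = ⌊√227⌋ = 15.
With m₀=0, d₀=1 and mₖ₊₁ = dₖaₖ − mₖ, dₖ₊₁ = (n − mₖ₊₁²)/dₖ, aₖ₊₁ = ⌊(a₀+mₖ₊₁)/dₖ₊₁⌋:
  k=1: m=15, d=2, a=15
  k=2: m=15, d=1, a=30
d=1 and a=2a₀=30 at k=2, so the next step gives (m, d) = (15, 2) again — its k=1 value — and the period has length 2.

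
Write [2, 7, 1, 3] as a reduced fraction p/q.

Using pₖ = aₖpₖ₋₁ + pₖ₋₂ and qₖ = aₖqₖ₋₁ + qₖ₋₂:
  k=0: a=2, p=2, q=1
  k=1: a=7, p=15, q=7
  k=2: a=1, p=17, q=8
  k=3: a=3, p=66, q=31

66/31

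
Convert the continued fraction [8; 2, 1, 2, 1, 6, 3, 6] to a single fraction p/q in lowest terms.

12313/1472

Using pₖ = aₖpₖ₋₁ + pₖ₋₂ and qₖ = aₖqₖ₋₁ + qₖ₋₂:
  k=0: a=8, p=8, q=1
  k=1: a=2, p=17, q=2
  k=2: a=1, p=25, q=3
  k=3: a=2, p=67, q=8
  k=4: a=1, p=92, q=11
  k=5: a=6, p=619, q=74
  k=6: a=3, p=1949, q=233
  k=7: a=6, p=12313, q=1472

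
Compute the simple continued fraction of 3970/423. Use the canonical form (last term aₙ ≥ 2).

[9; 2, 1, 1, 2, 7, 1, 3]

3970 = 9*423 + 163
423 = 2*163 + 97
163 = 1*97 + 66
97 = 1*66 + 31
66 = 2*31 + 4
31 = 7*4 + 3
4 = 1*3 + 1
3 = 3*1 + 0  (stop)
So 3970/423 = [9; 2, 1, 1, 2, 7, 1, 3].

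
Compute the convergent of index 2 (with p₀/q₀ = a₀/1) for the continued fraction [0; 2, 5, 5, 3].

5/11

Using pₖ = aₖpₖ₋₁ + pₖ₋₂, qₖ = aₖqₖ₋₁ + qₖ₋₂ (with p₋₁=1, p₋₂=0, q₋₁=0, q₋₂=1):
  k=0: a=0, p=0, q=1
  k=1: a=2, p=1, q=2
  k=2: a=5, p=5, q=11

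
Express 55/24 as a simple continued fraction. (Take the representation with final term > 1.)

55 = 2*24 + 7
24 = 3*7 + 3
7 = 2*3 + 1
3 = 3*1 + 0  (stop)
So 55/24 = [2; 3, 2, 3].

[2; 3, 2, 3]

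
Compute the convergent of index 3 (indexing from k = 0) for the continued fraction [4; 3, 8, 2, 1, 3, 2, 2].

Using pₖ = aₖpₖ₋₁ + pₖ₋₂, qₖ = aₖqₖ₋₁ + qₖ₋₂ (with p₋₁=1, p₋₂=0, q₋₁=0, q₋₂=1):
  k=0: a=4, p=4, q=1
  k=1: a=3, p=13, q=3
  k=2: a=8, p=108, q=25
  k=3: a=2, p=229, q=53

229/53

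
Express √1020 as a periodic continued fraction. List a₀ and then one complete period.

[31; 1, 14, 1, 62]

a₀ = ⌊√1020⌋ = 31.
With m₀=0, d₀=1 and mₖ₊₁ = dₖaₖ − mₖ, dₖ₊₁ = (n − mₖ₊₁²)/dₖ, aₖ₊₁ = ⌊(a₀+mₖ₊₁)/dₖ₊₁⌋:
  k=1: m=31, d=59, a=1
  k=2: m=28, d=4, a=14
  k=3: m=28, d=59, a=1
  k=4: m=31, d=1, a=62
d=1 and a=2a₀=62 at k=4, so the next step gives (m, d) = (31, 59) again — its k=1 value — and the period has length 4.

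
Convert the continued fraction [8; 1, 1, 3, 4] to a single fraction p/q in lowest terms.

257/30

Fold from the inside: start with 4/1.
  3 + 1/4 = 13/4
  1 + 4/13 = 17/13
  1 + 13/17 = 30/17
  8 + 17/30 = 257/30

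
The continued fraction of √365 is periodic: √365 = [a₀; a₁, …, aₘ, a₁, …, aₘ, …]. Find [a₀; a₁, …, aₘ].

a₀ = ⌊√365⌋ = 19.
With m₀=0, d₀=1 and mₖ₊₁ = dₖaₖ − mₖ, dₖ₊₁ = (n − mₖ₊₁²)/dₖ, aₖ₊₁ = ⌊(a₀+mₖ₊₁)/dₖ₊₁⌋:
  k=1: m=19, d=4, a=9
  k=2: m=17, d=19, a=1
  k=3: m=2, d=19, a=1
  k=4: m=17, d=4, a=9
  k=5: m=19, d=1, a=38
d=1 and a=2a₀=38 at k=5, so the next step gives (m, d) = (19, 4) again — its k=1 value — and the period has length 5.

[19; 9, 1, 1, 9, 38]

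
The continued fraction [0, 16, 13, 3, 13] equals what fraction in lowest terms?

533/8568

Fold from the inside: start with 13/1.
  3 + 1/13 = 40/13
  13 + 13/40 = 533/40
  16 + 40/533 = 8568/533
  0 + 533/8568 = 533/8568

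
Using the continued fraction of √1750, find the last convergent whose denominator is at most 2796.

104959/2509

√1750 = [41; 1, 4, 1, 82, …] (period length 4).
Convergents:
  p_0/q_0 = 41/1
  p_1/q_1 = 42/1
  p_2/q_2 = 209/5
  p_3/q_3 = 251/6
  p_4/q_4 = 20791/497
  p_5/q_5 = 21042/503
  p_6/q_6 = 104959/2509
  p_7/q_7 = 126001/3012
q_6 = 2509 ≤ 2796 < 3012 = q_7, so the answer is 104959/2509.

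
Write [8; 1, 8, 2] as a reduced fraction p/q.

169/19

Using pₖ = aₖpₖ₋₁ + pₖ₋₂ and qₖ = aₖqₖ₋₁ + qₖ₋₂:
  k=0: a=8, p=8, q=1
  k=1: a=1, p=9, q=1
  k=2: a=8, p=80, q=9
  k=3: a=2, p=169, q=19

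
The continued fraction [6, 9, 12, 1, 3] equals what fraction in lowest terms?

Using pₖ = aₖpₖ₋₁ + pₖ₋₂ and qₖ = aₖqₖ₋₁ + qₖ₋₂:
  k=0: a=6, p=6, q=1
  k=1: a=9, p=55, q=9
  k=2: a=12, p=666, q=109
  k=3: a=1, p=721, q=118
  k=4: a=3, p=2829, q=463

2829/463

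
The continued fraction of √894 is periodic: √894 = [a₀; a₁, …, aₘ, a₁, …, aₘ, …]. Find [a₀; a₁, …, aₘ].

a₀ = ⌊√894⌋ = 29.
With m₀=0, d₀=1 and mₖ₊₁ = dₖaₖ − mₖ, dₖ₊₁ = (n − mₖ₊₁²)/dₖ, aₖ₊₁ = ⌊(a₀+mₖ₊₁)/dₖ₊₁⌋:
  k=1: m=29, d=53, a=1
  k=2: m=24, d=6, a=8
  k=3: m=24, d=53, a=1
  k=4: m=29, d=1, a=58
d=1 and a=2a₀=58 at k=4, so the next step gives (m, d) = (29, 53) again — its k=1 value — and the period has length 4.

[29; 1, 8, 1, 58]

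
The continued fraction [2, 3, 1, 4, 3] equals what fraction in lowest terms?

Using pₖ = aₖpₖ₋₁ + pₖ₋₂ and qₖ = aₖqₖ₋₁ + qₖ₋₂:
  k=0: a=2, p=2, q=1
  k=1: a=3, p=7, q=3
  k=2: a=1, p=9, q=4
  k=3: a=4, p=43, q=19
  k=4: a=3, p=138, q=61

138/61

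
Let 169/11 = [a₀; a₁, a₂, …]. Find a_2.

1

169 = 15·11 + 4   →  a_0 = 15
11 = 2·4 + 3   →  a_1 = 2
4 = 1·3 + 1   →  a_2 = 1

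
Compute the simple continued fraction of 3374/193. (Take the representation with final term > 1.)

3374 = 17×193 + 93
193 = 2×93 + 7
93 = 13×7 + 2
7 = 3×2 + 1
2 = 2×1 + 0  (stop)
So 3374/193 = [17; 2, 13, 3, 2].

[17; 2, 13, 3, 2]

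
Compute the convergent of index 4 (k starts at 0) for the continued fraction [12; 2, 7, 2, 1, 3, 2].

586/47

Using pₖ = aₖpₖ₋₁ + pₖ₋₂, qₖ = aₖqₖ₋₁ + qₖ₋₂ (with p₋₁=1, p₋₂=0, q₋₁=0, q₋₂=1):
  k=0: a=12, p=12, q=1
  k=1: a=2, p=25, q=2
  k=2: a=7, p=187, q=15
  k=3: a=2, p=399, q=32
  k=4: a=1, p=586, q=47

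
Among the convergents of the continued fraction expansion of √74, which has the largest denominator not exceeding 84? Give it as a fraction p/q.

√74 = [8; 1, 1, 1, 1, 16, …] (period length 5).
Convergents:
  p_0/q_0 = 8/1
  p_1/q_1 = 9/1
  p_2/q_2 = 17/2
  p_3/q_3 = 26/3
  p_4/q_4 = 43/5
  p_5/q_5 = 714/83
  p_6/q_6 = 757/88
q_5 = 83 ≤ 84 < 88 = q_6, so the answer is 714/83.

714/83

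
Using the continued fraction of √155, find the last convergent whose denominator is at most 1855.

12425/998

√155 = [12; 2, 4, 2, 24, …] (period length 4).
Convergents:
  p_0/q_0 = 12/1
  p_1/q_1 = 25/2
  p_2/q_2 = 112/9
  p_3/q_3 = 249/20
  p_4/q_4 = 6088/489
  p_5/q_5 = 12425/998
  p_6/q_6 = 55788/4481
q_5 = 998 ≤ 1855 < 4481 = q_6, so the answer is 12425/998.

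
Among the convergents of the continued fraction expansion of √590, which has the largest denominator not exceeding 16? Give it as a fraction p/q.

170/7

√590 = [24; 3, 2, 4, 2, 3, 48, …] (period length 6).
Convergents:
  p_0/q_0 = 24/1
  p_1/q_1 = 73/3
  p_2/q_2 = 170/7
  p_3/q_3 = 753/31
q_2 = 7 ≤ 16 < 31 = q_3, so the answer is 170/7.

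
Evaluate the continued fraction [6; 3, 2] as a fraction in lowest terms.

Using pₖ = aₖpₖ₋₁ + pₖ₋₂ and qₖ = aₖqₖ₋₁ + qₖ₋₂:
  k=0: a=6, p=6, q=1
  k=1: a=3, p=19, q=3
  k=2: a=2, p=44, q=7

44/7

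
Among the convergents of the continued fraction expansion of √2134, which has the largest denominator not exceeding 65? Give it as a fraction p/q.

1894/41

√2134 = [46; 5, 8, 5, 92, …] (period length 4).
Convergents:
  p_0/q_0 = 46/1
  p_1/q_1 = 231/5
  p_2/q_2 = 1894/41
  p_3/q_3 = 9701/210
q_2 = 41 ≤ 65 < 210 = q_3, so the answer is 1894/41.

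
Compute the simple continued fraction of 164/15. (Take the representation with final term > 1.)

[10; 1, 14]

164 = 10*15 + 14
15 = 1*14 + 1
14 = 14*1 + 0  (stop)
So 164/15 = [10; 1, 14].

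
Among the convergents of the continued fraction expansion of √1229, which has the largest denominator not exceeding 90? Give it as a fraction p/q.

1227/35

√1229 = [35; 17, 1, 1, 17, 70, …] (period length 5).
Convergents:
  p_0/q_0 = 35/1
  p_1/q_1 = 596/17
  p_2/q_2 = 631/18
  p_3/q_3 = 1227/35
  p_4/q_4 = 21490/613
q_3 = 35 ≤ 90 < 613 = q_4, so the answer is 1227/35.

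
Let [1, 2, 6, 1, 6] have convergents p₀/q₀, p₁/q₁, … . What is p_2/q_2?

Using pₖ = aₖpₖ₋₁ + pₖ₋₂, qₖ = aₖqₖ₋₁ + qₖ₋₂ (with p₋₁=1, p₋₂=0, q₋₁=0, q₋₂=1):
  k=0: a=1, p=1, q=1
  k=1: a=2, p=3, q=2
  k=2: a=6, p=19, q=13

19/13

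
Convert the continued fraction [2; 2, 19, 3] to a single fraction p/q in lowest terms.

296/119

Fold from the inside: start with 3/1.
  19 + 1/3 = 58/3
  2 + 3/58 = 119/58
  2 + 58/119 = 296/119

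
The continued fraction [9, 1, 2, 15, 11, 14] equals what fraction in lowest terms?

Using pₖ = aₖpₖ₋₁ + pₖ₋₂ and qₖ = aₖqₖ₋₁ + qₖ₋₂:
  k=0: a=9, p=9, q=1
  k=1: a=1, p=10, q=1
  k=2: a=2, p=29, q=3
  k=3: a=15, p=445, q=46
  k=4: a=11, p=4924, q=509
  k=5: a=14, p=69381, q=7172

69381/7172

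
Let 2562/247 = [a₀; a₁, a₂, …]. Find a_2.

1

2562 = 10·247 + 92   →  a_0 = 10
247 = 2·92 + 63   →  a_1 = 2
92 = 1·63 + 29   →  a_2 = 1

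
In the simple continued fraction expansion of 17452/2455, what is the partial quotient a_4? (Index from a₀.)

17452 = 7·2455 + 267   →  a_0 = 7
2455 = 9·267 + 52   →  a_1 = 9
267 = 5·52 + 7   →  a_2 = 5
52 = 7·7 + 3   →  a_3 = 7
7 = 2·3 + 1   →  a_4 = 2

2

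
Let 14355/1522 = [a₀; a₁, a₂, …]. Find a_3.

14355 = 9·1522 + 657   →  a_0 = 9
1522 = 2·657 + 208   →  a_1 = 2
657 = 3·208 + 33   →  a_2 = 3
208 = 6·33 + 10   →  a_3 = 6

6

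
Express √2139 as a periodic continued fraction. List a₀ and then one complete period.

a₀ = ⌊√2139⌋ = 46.
With m₀=0, d₀=1 and mₖ₊₁ = dₖaₖ − mₖ, dₖ₊₁ = (n − mₖ₊₁²)/dₖ, aₖ₊₁ = ⌊(a₀+mₖ₊₁)/dₖ₊₁⌋:
  k=1: m=46, d=23, a=4
  k=2: m=46, d=1, a=92
d=1 and a=2a₀=92 at k=2, so the next step gives (m, d) = (46, 23) again — its k=1 value — and the period has length 2.

[46; 4, 92]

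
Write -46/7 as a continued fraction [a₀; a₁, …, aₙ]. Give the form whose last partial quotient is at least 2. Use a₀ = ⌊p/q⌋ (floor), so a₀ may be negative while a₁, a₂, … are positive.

[-7; 2, 3]

-46 = -7×7 + 3
7 = 2×3 + 1
3 = 3×1 + 0  (stop)
So -46/7 = [-7; 2, 3].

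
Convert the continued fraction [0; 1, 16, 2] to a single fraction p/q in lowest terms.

33/35

Fold from the inside: start with 2/1.
  16 + 1/2 = 33/2
  1 + 2/33 = 35/33
  0 + 33/35 = 33/35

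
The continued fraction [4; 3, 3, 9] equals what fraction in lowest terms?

400/93

Using pₖ = aₖpₖ₋₁ + pₖ₋₂ and qₖ = aₖqₖ₋₁ + qₖ₋₂:
  k=0: a=4, p=4, q=1
  k=1: a=3, p=13, q=3
  k=2: a=3, p=43, q=10
  k=3: a=9, p=400, q=93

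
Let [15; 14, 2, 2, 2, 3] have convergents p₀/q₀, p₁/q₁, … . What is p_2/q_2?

437/29

Using pₖ = aₖpₖ₋₁ + pₖ₋₂, qₖ = aₖqₖ₋₁ + qₖ₋₂ (with p₋₁=1, p₋₂=0, q₋₁=0, q₋₂=1):
  k=0: a=15, p=15, q=1
  k=1: a=14, p=211, q=14
  k=2: a=2, p=437, q=29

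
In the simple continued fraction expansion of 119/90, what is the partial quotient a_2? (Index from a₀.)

9

119 = 1·90 + 29   →  a_0 = 1
90 = 3·29 + 3   →  a_1 = 3
29 = 9·3 + 2   →  a_2 = 9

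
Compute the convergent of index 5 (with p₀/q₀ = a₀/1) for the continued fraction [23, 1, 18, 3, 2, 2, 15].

7855/328

Using pₖ = aₖpₖ₋₁ + pₖ₋₂, qₖ = aₖqₖ₋₁ + qₖ₋₂ (with p₋₁=1, p₋₂=0, q₋₁=0, q₋₂=1):
  k=0: a=23, p=23, q=1
  k=1: a=1, p=24, q=1
  k=2: a=18, p=455, q=19
  k=3: a=3, p=1389, q=58
  k=4: a=2, p=3233, q=135
  k=5: a=2, p=7855, q=328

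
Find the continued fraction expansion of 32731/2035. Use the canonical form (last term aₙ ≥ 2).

[16; 11, 1, 9, 17]

32731 = 16·2035 + 171
2035 = 11·171 + 154
171 = 1·154 + 17
154 = 9·17 + 1
17 = 17·1 + 0  (stop)
So 32731/2035 = [16; 11, 1, 9, 17].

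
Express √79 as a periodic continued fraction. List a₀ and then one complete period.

a₀ = ⌊√79⌋ = 8.
With m₀=0, d₀=1 and mₖ₊₁ = dₖaₖ − mₖ, dₖ₊₁ = (n − mₖ₊₁²)/dₖ, aₖ₊₁ = ⌊(a₀+mₖ₊₁)/dₖ₊₁⌋:
  k=1: m=8, d=15, a=1
  k=2: m=7, d=2, a=7
  k=3: m=7, d=15, a=1
  k=4: m=8, d=1, a=16
d=1 and a=2a₀=16 at k=4, so the next step gives (m, d) = (8, 15) again — its k=1 value — and the period has length 4.

[8; 1, 7, 1, 16]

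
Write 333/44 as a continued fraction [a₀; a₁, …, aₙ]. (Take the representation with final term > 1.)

333 = 7·44 + 25
44 = 1·25 + 19
25 = 1·19 + 6
19 = 3·6 + 1
6 = 6·1 + 0  (stop)
So 333/44 = [7; 1, 1, 3, 6].

[7; 1, 1, 3, 6]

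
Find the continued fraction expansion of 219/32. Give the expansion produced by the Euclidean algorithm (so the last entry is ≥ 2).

219 = 6×32 + 27
32 = 1×27 + 5
27 = 5×5 + 2
5 = 2×2 + 1
2 = 2×1 + 0  (stop)
So 219/32 = [6; 1, 5, 2, 2].

[6; 1, 5, 2, 2]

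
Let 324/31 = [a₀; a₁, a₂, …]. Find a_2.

4

324 = 10·31 + 14   →  a_0 = 10
31 = 2·14 + 3   →  a_1 = 2
14 = 4·3 + 2   →  a_2 = 4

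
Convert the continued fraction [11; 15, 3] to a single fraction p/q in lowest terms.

509/46

Using pₖ = aₖpₖ₋₁ + pₖ₋₂ and qₖ = aₖqₖ₋₁ + qₖ₋₂:
  k=0: a=11, p=11, q=1
  k=1: a=15, p=166, q=15
  k=2: a=3, p=509, q=46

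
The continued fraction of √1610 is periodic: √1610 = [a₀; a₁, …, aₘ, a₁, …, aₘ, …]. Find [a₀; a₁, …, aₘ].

a₀ = ⌊√1610⌋ = 40.

[40; 8, 80]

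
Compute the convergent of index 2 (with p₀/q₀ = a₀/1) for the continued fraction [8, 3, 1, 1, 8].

Using pₖ = aₖpₖ₋₁ + pₖ₋₂, qₖ = aₖqₖ₋₁ + qₖ₋₂ (with p₋₁=1, p₋₂=0, q₋₁=0, q₋₂=1):
  k=0: a=8, p=8, q=1
  k=1: a=3, p=25, q=3
  k=2: a=1, p=33, q=4

33/4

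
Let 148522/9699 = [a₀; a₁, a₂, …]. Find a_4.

16

148522 = 15·9699 + 3037   →  a_0 = 15
9699 = 3·3037 + 588   →  a_1 = 3
3037 = 5·588 + 97   →  a_2 = 5
588 = 6·97 + 6   →  a_3 = 6
97 = 16·6 + 1   →  a_4 = 16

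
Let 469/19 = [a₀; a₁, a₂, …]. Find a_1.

469 = 24·19 + 13   →  a_0 = 24
19 = 1·13 + 6   →  a_1 = 1

1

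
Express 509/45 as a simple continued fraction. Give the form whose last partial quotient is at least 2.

[11; 3, 4, 1, 2]

509 = 11*45 + 14
45 = 3*14 + 3
14 = 4*3 + 2
3 = 1*2 + 1
2 = 2*1 + 0  (stop)
So 509/45 = [11; 3, 4, 1, 2].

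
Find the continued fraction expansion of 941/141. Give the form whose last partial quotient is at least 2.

[6; 1, 2, 15, 3]

941 = 6×141 + 95
141 = 1×95 + 46
95 = 2×46 + 3
46 = 15×3 + 1
3 = 3×1 + 0  (stop)
So 941/141 = [6; 1, 2, 15, 3].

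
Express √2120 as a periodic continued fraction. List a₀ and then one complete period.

a₀ = ⌊√2120⌋ = 46.
With m₀=0, d₀=1 and mₖ₊₁ = dₖaₖ − mₖ, dₖ₊₁ = (n − mₖ₊₁²)/dₖ, aₖ₊₁ = ⌊(a₀+mₖ₊₁)/dₖ₊₁⌋:
  k=1: m=46, d=4, a=23
  k=2: m=46, d=1, a=92
d=1 and a=2a₀=92 at k=2, so the next step gives (m, d) = (46, 4) again — its k=1 value — and the period has length 2.

[46; 23, 92]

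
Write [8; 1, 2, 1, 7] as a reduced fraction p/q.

271/31

Fold from the inside: start with 7/1.
  1 + 1/7 = 8/7
  2 + 7/8 = 23/8
  1 + 8/23 = 31/23
  8 + 23/31 = 271/31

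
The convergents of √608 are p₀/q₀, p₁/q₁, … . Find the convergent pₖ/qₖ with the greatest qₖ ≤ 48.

√608 = [24; 1, 1, 1, 11, 1, 1, 1, 48, …] (period length 8).
Convergents:
  p_0/q_0 = 24/1
  p_1/q_1 = 25/1
  p_2/q_2 = 49/2
  p_3/q_3 = 74/3
  p_4/q_4 = 863/35
  p_5/q_5 = 937/38
  p_6/q_6 = 1800/73
q_5 = 38 ≤ 48 < 73 = q_6, so the answer is 937/38.

937/38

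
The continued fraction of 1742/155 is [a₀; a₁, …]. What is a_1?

1742 = 11·155 + 37   →  a_0 = 11
155 = 4·37 + 7   →  a_1 = 4

4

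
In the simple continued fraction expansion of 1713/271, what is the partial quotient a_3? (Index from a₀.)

1

1713 = 6·271 + 87   →  a_0 = 6
271 = 3·87 + 10   →  a_1 = 3
87 = 8·10 + 7   →  a_2 = 8
10 = 1·7 + 3   →  a_3 = 1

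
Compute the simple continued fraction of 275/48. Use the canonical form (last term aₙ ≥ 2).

275 = 5×48 + 35
48 = 1×35 + 13
35 = 2×13 + 9
13 = 1×9 + 4
9 = 2×4 + 1
4 = 4×1 + 0  (stop)
So 275/48 = [5; 1, 2, 1, 2, 4].

[5; 1, 2, 1, 2, 4]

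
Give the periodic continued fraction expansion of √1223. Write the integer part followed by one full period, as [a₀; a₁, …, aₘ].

a₀ = ⌊√1223⌋ = 34.
With m₀=0, d₀=1 and mₖ₊₁ = dₖaₖ − mₖ, dₖ₊₁ = (n − mₖ₊₁²)/dₖ, aₖ₊₁ = ⌊(a₀+mₖ₊₁)/dₖ₊₁⌋:
  k=1: m=34, d=67, a=1
  k=2: m=33, d=2, a=33
  k=3: m=33, d=67, a=1
  k=4: m=34, d=1, a=68
d=1 and a=2a₀=68 at k=4, so the next step gives (m, d) = (34, 67) again — its k=1 value — and the period has length 4.

[34; 1, 33, 1, 68]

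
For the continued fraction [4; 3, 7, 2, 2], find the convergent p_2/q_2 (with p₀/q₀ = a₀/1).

95/22

Using pₖ = aₖpₖ₋₁ + pₖ₋₂, qₖ = aₖqₖ₋₁ + qₖ₋₂ (with p₋₁=1, p₋₂=0, q₋₁=0, q₋₂=1):
  k=0: a=4, p=4, q=1
  k=1: a=3, p=13, q=3
  k=2: a=7, p=95, q=22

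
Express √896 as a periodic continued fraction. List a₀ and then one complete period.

[29; 1, 13, 1, 58]

a₀ = ⌊√896⌋ = 29.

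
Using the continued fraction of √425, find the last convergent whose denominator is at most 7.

103/5

√425 = [20; 1, 1, 1, 1, 1, 1, 40, …] (period length 7).
Convergents:
  p_0/q_0 = 20/1
  p_1/q_1 = 21/1
  p_2/q_2 = 41/2
  p_3/q_3 = 62/3
  p_4/q_4 = 103/5
  p_5/q_5 = 165/8
q_4 = 5 ≤ 7 < 8 = q_5, so the answer is 103/5.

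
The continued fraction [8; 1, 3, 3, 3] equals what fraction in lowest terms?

377/43

Fold from the inside: start with 3/1.
  3 + 1/3 = 10/3
  3 + 3/10 = 33/10
  1 + 10/33 = 43/33
  8 + 33/43 = 377/43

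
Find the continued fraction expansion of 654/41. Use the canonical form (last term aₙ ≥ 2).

[15; 1, 19, 2]

654 = 15*41 + 39
41 = 1*39 + 2
39 = 19*2 + 1
2 = 2*1 + 0  (stop)
So 654/41 = [15; 1, 19, 2].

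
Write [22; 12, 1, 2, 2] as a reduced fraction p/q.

Using pₖ = aₖpₖ₋₁ + pₖ₋₂ and qₖ = aₖqₖ₋₁ + qₖ₋₂:
  k=0: a=22, p=22, q=1
  k=1: a=12, p=265, q=12
  k=2: a=1, p=287, q=13
  k=3: a=2, p=839, q=38
  k=4: a=2, p=1965, q=89

1965/89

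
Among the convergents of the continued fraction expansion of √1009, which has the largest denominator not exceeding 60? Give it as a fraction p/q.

√1009 = [31; 1, 3, 3, 1, 62, …] (period length 5).
Convergents:
  p_0/q_0 = 31/1
  p_1/q_1 = 32/1
  p_2/q_2 = 127/4
  p_3/q_3 = 413/13
  p_4/q_4 = 540/17
  p_5/q_5 = 33893/1067
q_4 = 17 ≤ 60 < 1067 = q_5, so the answer is 540/17.

540/17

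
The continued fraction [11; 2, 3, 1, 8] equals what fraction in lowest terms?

Fold from the inside: start with 8/1.
  1 + 1/8 = 9/8
  3 + 8/9 = 35/9
  2 + 9/35 = 79/35
  11 + 35/79 = 904/79

904/79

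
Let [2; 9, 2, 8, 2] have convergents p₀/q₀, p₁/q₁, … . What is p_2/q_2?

Using pₖ = aₖpₖ₋₁ + pₖ₋₂, qₖ = aₖqₖ₋₁ + qₖ₋₂ (with p₋₁=1, p₋₂=0, q₋₁=0, q₋₂=1):
  k=0: a=2, p=2, q=1
  k=1: a=9, p=19, q=9
  k=2: a=2, p=40, q=19

40/19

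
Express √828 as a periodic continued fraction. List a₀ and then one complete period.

a₀ = ⌊√828⌋ = 28.
With m₀=0, d₀=1 and mₖ₊₁ = dₖaₖ − mₖ, dₖ₊₁ = (n − mₖ₊₁²)/dₖ, aₖ₊₁ = ⌊(a₀+mₖ₊₁)/dₖ₊₁⌋:
  k=1: m=28, d=44, a=1
  k=2: m=16, d=13, a=3
  k=3: m=23, d=23, a=2
  k=4: m=23, d=13, a=3
  k=5: m=16, d=44, a=1
  k=6: m=28, d=1, a=56
d=1 and a=2a₀=56 at k=6, so the next step gives (m, d) = (28, 44) again — its k=1 value — and the period has length 6.

[28; 1, 3, 2, 3, 1, 56]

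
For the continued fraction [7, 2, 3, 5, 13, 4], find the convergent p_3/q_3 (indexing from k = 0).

Using pₖ = aₖpₖ₋₁ + pₖ₋₂, qₖ = aₖqₖ₋₁ + qₖ₋₂ (with p₋₁=1, p₋₂=0, q₋₁=0, q₋₂=1):
  k=0: a=7, p=7, q=1
  k=1: a=2, p=15, q=2
  k=2: a=3, p=52, q=7
  k=3: a=5, p=275, q=37

275/37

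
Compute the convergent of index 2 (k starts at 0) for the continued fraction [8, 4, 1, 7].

Using pₖ = aₖpₖ₋₁ + pₖ₋₂, qₖ = aₖqₖ₋₁ + qₖ₋₂ (with p₋₁=1, p₋₂=0, q₋₁=0, q₋₂=1):
  k=0: a=8, p=8, q=1
  k=1: a=4, p=33, q=4
  k=2: a=1, p=41, q=5

41/5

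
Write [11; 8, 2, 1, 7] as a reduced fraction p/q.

2135/192

Using pₖ = aₖpₖ₋₁ + pₖ₋₂ and qₖ = aₖqₖ₋₁ + qₖ₋₂:
  k=0: a=11, p=11, q=1
  k=1: a=8, p=89, q=8
  k=2: a=2, p=189, q=17
  k=3: a=1, p=278, q=25
  k=4: a=7, p=2135, q=192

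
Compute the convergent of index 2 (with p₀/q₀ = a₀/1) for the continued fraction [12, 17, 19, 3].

Using pₖ = aₖpₖ₋₁ + pₖ₋₂, qₖ = aₖqₖ₋₁ + qₖ₋₂ (with p₋₁=1, p₋₂=0, q₋₁=0, q₋₂=1):
  k=0: a=12, p=12, q=1
  k=1: a=17, p=205, q=17
  k=2: a=19, p=3907, q=324

3907/324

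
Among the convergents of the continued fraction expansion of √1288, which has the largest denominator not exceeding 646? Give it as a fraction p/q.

22897/638

√1288 = [35; 1, 7, 1, 70, …] (period length 4).
Convergents:
  p_0/q_0 = 35/1
  p_1/q_1 = 36/1
  p_2/q_2 = 287/8
  p_3/q_3 = 323/9
  p_4/q_4 = 22897/638
  p_5/q_5 = 23220/647
q_4 = 638 ≤ 646 < 647 = q_5, so the answer is 22897/638.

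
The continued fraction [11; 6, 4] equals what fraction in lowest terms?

279/25

Using pₖ = aₖpₖ₋₁ + pₖ₋₂ and qₖ = aₖqₖ₋₁ + qₖ₋₂:
  k=0: a=11, p=11, q=1
  k=1: a=6, p=67, q=6
  k=2: a=4, p=279, q=25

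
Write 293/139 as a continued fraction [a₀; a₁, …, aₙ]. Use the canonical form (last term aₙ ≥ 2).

[2; 9, 3, 1, 3]

293 = 2*139 + 15
139 = 9*15 + 4
15 = 3*4 + 3
4 = 1*3 + 1
3 = 3*1 + 0  (stop)
So 293/139 = [2; 9, 3, 1, 3].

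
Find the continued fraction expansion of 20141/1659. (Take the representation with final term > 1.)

20141 = 12·1659 + 233
1659 = 7·233 + 28
233 = 8·28 + 9
28 = 3·9 + 1
9 = 9·1 + 0  (stop)
So 20141/1659 = [12; 7, 8, 3, 9].

[12; 7, 8, 3, 9]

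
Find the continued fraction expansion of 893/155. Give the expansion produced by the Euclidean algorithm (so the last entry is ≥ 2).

893 = 5×155 + 118
155 = 1×118 + 37
118 = 3×37 + 7
37 = 5×7 + 2
7 = 3×2 + 1
2 = 2×1 + 0  (stop)
So 893/155 = [5; 1, 3, 5, 3, 2].

[5; 1, 3, 5, 3, 2]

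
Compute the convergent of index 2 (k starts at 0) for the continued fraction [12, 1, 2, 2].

Using pₖ = aₖpₖ₋₁ + pₖ₋₂, qₖ = aₖqₖ₋₁ + qₖ₋₂ (with p₋₁=1, p₋₂=0, q₋₁=0, q₋₂=1):
  k=0: a=12, p=12, q=1
  k=1: a=1, p=13, q=1
  k=2: a=2, p=38, q=3

38/3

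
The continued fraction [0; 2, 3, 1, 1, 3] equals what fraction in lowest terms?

Fold from the inside: start with 3/1.
  1 + 1/3 = 4/3
  1 + 3/4 = 7/4
  3 + 4/7 = 25/7
  2 + 7/25 = 57/25
  0 + 25/57 = 25/57

25/57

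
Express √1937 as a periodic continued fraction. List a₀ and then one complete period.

a₀ = ⌊√1937⌋ = 44.
With m₀=0, d₀=1 and mₖ₊₁ = dₖaₖ − mₖ, dₖ₊₁ = (n − mₖ₊₁²)/dₖ, aₖ₊₁ = ⌊(a₀+mₖ₊₁)/dₖ₊₁⌋:
  k=1: m=44, d=1, a=88
d=1 and a=2a₀=88 at k=1, so the next step gives (m, d) = (44, 1) again — its k=1 value — and the period has length 1.

[44; 88]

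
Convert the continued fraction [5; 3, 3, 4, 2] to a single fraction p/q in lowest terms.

509/96

Fold from the inside: start with 2/1.
  4 + 1/2 = 9/2
  3 + 2/9 = 29/9
  3 + 9/29 = 96/29
  5 + 29/96 = 509/96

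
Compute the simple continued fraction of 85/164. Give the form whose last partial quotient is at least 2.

85 = 0×164 + 85
164 = 1×85 + 79
85 = 1×79 + 6
79 = 13×6 + 1
6 = 6×1 + 0  (stop)
So 85/164 = [0; 1, 1, 13, 6].

[0; 1, 1, 13, 6]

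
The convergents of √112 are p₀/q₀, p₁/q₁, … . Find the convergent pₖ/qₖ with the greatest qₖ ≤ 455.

√112 = [10; 1, 1, 2, 1, 1, 20, …] (period length 6).
Convergents:
  p_0/q_0 = 10/1
  p_1/q_1 = 11/1
  p_2/q_2 = 21/2
  p_3/q_3 = 53/5
  p_4/q_4 = 74/7
  p_5/q_5 = 127/12
  p_6/q_6 = 2614/247
  p_7/q_7 = 2741/259
  p_8/q_8 = 5355/506
q_7 = 259 ≤ 455 < 506 = q_8, so the answer is 2741/259.

2741/259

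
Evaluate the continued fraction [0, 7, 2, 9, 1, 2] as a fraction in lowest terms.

Fold from the inside: start with 2/1.
  1 + 1/2 = 3/2
  9 + 2/3 = 29/3
  2 + 3/29 = 61/29
  7 + 29/61 = 456/61
  0 + 61/456 = 61/456

61/456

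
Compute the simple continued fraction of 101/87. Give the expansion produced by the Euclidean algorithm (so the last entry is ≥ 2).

[1; 6, 4, 1, 2]

101 = 1×87 + 14
87 = 6×14 + 3
14 = 4×3 + 2
3 = 1×2 + 1
2 = 2×1 + 0  (stop)
So 101/87 = [1; 6, 4, 1, 2].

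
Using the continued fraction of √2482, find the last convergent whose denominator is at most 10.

299/6

√2482 = [49; 1, 4, 1, 1, 4, 1, 98, …] (period length 7).
Convergents:
  p_0/q_0 = 49/1
  p_1/q_1 = 50/1
  p_2/q_2 = 249/5
  p_3/q_3 = 299/6
  p_4/q_4 = 548/11
q_3 = 6 ≤ 10 < 11 = q_4, so the answer is 299/6.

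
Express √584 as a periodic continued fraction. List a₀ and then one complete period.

a₀ = ⌊√584⌋ = 24.
With m₀=0, d₀=1 and mₖ₊₁ = dₖaₖ − mₖ, dₖ₊₁ = (n − mₖ₊₁²)/dₖ, aₖ₊₁ = ⌊(a₀+mₖ₊₁)/dₖ₊₁⌋:
  k=1: m=24, d=8, a=6
  k=2: m=24, d=1, a=48
d=1 and a=2a₀=48 at k=2, so the next step gives (m, d) = (24, 8) again — its k=1 value — and the period has length 2.

[24; 6, 48]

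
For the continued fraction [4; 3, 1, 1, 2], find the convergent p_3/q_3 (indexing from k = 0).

30/7

Using pₖ = aₖpₖ₋₁ + pₖ₋₂, qₖ = aₖqₖ₋₁ + qₖ₋₂ (with p₋₁=1, p₋₂=0, q₋₁=0, q₋₂=1):
  k=0: a=4, p=4, q=1
  k=1: a=3, p=13, q=3
  k=2: a=1, p=17, q=4
  k=3: a=1, p=30, q=7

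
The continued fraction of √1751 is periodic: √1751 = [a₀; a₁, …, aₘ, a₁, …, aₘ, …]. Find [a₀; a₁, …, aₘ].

[41; 1, 5, 2, 4, 2, 5, 1, 82]

a₀ = ⌊√1751⌋ = 41.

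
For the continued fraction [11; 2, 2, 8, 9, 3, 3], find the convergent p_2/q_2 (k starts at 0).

Using pₖ = aₖpₖ₋₁ + pₖ₋₂, qₖ = aₖqₖ₋₁ + qₖ₋₂ (with p₋₁=1, p₋₂=0, q₋₁=0, q₋₂=1):
  k=0: a=11, p=11, q=1
  k=1: a=2, p=23, q=2
  k=2: a=2, p=57, q=5

57/5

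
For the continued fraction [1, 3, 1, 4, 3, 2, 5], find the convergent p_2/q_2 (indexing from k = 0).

Using pₖ = aₖpₖ₋₁ + pₖ₋₂, qₖ = aₖqₖ₋₁ + qₖ₋₂ (with p₋₁=1, p₋₂=0, q₋₁=0, q₋₂=1):
  k=0: a=1, p=1, q=1
  k=1: a=3, p=4, q=3
  k=2: a=1, p=5, q=4

5/4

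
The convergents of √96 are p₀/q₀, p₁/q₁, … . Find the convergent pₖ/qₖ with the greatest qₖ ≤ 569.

√96 = [9; 1, 3, 1, 18, …] (period length 4).
Convergents:
  p_0/q_0 = 9/1
  p_1/q_1 = 10/1
  p_2/q_2 = 39/4
  p_3/q_3 = 49/5
  p_4/q_4 = 921/94
  p_5/q_5 = 970/99
  p_6/q_6 = 3831/391
  p_7/q_7 = 4801/490
  p_8/q_8 = 90249/9211
q_7 = 490 ≤ 569 < 9211 = q_8, so the answer is 4801/490.

4801/490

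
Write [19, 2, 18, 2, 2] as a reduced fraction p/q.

3683/189

Using pₖ = aₖpₖ₋₁ + pₖ₋₂ and qₖ = aₖqₖ₋₁ + qₖ₋₂:
  k=0: a=19, p=19, q=1
  k=1: a=2, p=39, q=2
  k=2: a=18, p=721, q=37
  k=3: a=2, p=1481, q=76
  k=4: a=2, p=3683, q=189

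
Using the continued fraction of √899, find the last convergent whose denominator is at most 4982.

107910/3599

√899 = [29; 1, 58, …] (period length 2).
Convergents:
  p_0/q_0 = 29/1
  p_1/q_1 = 30/1
  p_2/q_2 = 1769/59
  p_3/q_3 = 1799/60
  p_4/q_4 = 106111/3539
  p_5/q_5 = 107910/3599
  p_6/q_6 = 6364891/212281
q_5 = 3599 ≤ 4982 < 212281 = q_6, so the answer is 107910/3599.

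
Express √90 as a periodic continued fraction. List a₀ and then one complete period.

[9; 2, 18]

a₀ = ⌊√90⌋ = 9.
With m₀=0, d₀=1 and mₖ₊₁ = dₖaₖ − mₖ, dₖ₊₁ = (n − mₖ₊₁²)/dₖ, aₖ₊₁ = ⌊(a₀+mₖ₊₁)/dₖ₊₁⌋:
  k=1: m=9, d=9, a=2
  k=2: m=9, d=1, a=18
d=1 and a=2a₀=18 at k=2, so the next step gives (m, d) = (9, 9) again — its k=1 value — and the period has length 2.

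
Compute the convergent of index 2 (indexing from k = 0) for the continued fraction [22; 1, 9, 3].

Using pₖ = aₖpₖ₋₁ + pₖ₋₂, qₖ = aₖqₖ₋₁ + qₖ₋₂ (with p₋₁=1, p₋₂=0, q₋₁=0, q₋₂=1):
  k=0: a=22, p=22, q=1
  k=1: a=1, p=23, q=1
  k=2: a=9, p=229, q=10

229/10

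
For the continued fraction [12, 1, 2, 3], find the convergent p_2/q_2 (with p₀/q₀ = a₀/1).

Using pₖ = aₖpₖ₋₁ + pₖ₋₂, qₖ = aₖqₖ₋₁ + qₖ₋₂ (with p₋₁=1, p₋₂=0, q₋₁=0, q₋₂=1):
  k=0: a=12, p=12, q=1
  k=1: a=1, p=13, q=1
  k=2: a=2, p=38, q=3

38/3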